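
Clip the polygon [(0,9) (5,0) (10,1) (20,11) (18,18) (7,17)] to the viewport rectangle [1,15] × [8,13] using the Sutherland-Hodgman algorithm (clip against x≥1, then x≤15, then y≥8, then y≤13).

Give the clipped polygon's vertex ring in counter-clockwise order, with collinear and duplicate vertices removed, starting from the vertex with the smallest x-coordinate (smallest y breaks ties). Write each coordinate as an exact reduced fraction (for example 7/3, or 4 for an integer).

1. After x ≥ 1: [(1,71/7) (1,36/5) (5,0) (10,1) (20,11) (18,18) (7,17)]
2. After x ≤ 15: [(1,71/7) (1,36/5) (5,0) (10,1) (15,6) (15,195/11) (7,17)]
3. After y ≥ 8: [(1,71/7) (1,8) (15,8) (15,195/11) (7,17)]
4. After y ≤ 13: [(7/2,13) (1,71/7) (1,8) (15,8) (15,13)]
5. Canonical ring: [(1,8) (15,8) (15,13) (7/2,13) (1,71/7)]

Clipped polygon: [(1,8) (15,8) (15,13) (7/2,13) (1,71/7)]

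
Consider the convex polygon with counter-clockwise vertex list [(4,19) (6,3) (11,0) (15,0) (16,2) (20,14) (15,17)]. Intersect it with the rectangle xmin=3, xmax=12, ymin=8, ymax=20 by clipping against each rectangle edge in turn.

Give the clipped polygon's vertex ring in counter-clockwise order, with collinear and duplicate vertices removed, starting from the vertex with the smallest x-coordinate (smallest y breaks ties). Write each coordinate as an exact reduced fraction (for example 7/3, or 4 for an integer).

Clipped polygon: [(4,19) (43/8,8) (12,8) (12,193/11)]

1. After x ≥ 3: [(4,19) (6,3) (11,0) (15,0) (16,2) (20,14) (15,17)]
2. After x ≤ 12: [(12,193/11) (4,19) (6,3) (11,0) (12,0)]
3. After y ≥ 8: [(12,8) (12,193/11) (4,19) (43/8,8)]
4. After y ≤ 20: [(12,8) (12,193/11) (4,19) (43/8,8)]
5. Canonical ring: [(4,19) (43/8,8) (12,8) (12,193/11)]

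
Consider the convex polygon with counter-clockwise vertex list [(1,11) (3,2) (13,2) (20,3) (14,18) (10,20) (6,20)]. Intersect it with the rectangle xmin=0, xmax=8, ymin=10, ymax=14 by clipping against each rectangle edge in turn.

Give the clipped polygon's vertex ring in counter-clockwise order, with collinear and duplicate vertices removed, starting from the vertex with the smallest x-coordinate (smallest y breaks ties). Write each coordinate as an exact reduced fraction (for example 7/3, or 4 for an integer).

1. After x ≥ 0: [(1,11) (3,2) (13,2) (20,3) (14,18) (10,20) (6,20)]
2. After x ≤ 8: [(1,11) (3,2) (8,2) (8,20) (6,20)]
3. After y ≥ 10: [(1,11) (11/9,10) (8,10) (8,20) (6,20)]
4. After y ≤ 14: [(8/3,14) (1,11) (11/9,10) (8,10) (8,14)]
5. Canonical ring: [(1,11) (11/9,10) (8,10) (8,14) (8/3,14)]

Clipped polygon: [(1,11) (11/9,10) (8,10) (8,14) (8/3,14)]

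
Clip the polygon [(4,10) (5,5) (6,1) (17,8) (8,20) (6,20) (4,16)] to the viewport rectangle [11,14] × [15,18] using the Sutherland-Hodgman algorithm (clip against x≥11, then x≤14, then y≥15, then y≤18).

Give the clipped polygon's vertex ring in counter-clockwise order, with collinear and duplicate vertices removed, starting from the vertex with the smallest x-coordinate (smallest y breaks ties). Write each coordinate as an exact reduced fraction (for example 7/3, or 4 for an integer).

1. After x ≥ 11: [(11,46/11) (17,8) (11,16)]
2. After x ≤ 14: [(11,46/11) (14,67/11) (14,12) (11,16)]
3. After y ≥ 15: [(11,15) (47/4,15) (11,16)]
4. After y ≤ 18: [(11,15) (47/4,15) (11,16)]
5. Canonical ring: [(11,15) (47/4,15) (11,16)]

Clipped polygon: [(11,15) (47/4,15) (11,16)]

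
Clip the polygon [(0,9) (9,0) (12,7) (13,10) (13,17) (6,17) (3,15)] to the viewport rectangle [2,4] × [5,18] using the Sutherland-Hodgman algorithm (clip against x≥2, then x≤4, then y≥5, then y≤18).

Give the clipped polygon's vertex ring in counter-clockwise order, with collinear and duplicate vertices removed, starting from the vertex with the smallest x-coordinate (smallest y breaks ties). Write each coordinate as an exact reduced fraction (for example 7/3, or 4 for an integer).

Clipped polygon: [(2,7) (4,5) (4,47/3) (3,15) (2,13)]

1. After x ≥ 2: [(2,13) (2,7) (9,0) (12,7) (13,10) (13,17) (6,17) (3,15)]
2. After x ≤ 4: [(2,13) (2,7) (4,5) (4,47/3) (3,15)]
3. After y ≥ 5: [(2,13) (2,7) (4,5) (4,47/3) (3,15)]
4. After y ≤ 18: [(2,13) (2,7) (4,5) (4,47/3) (3,15)]
5. Canonical ring: [(2,7) (4,5) (4,47/3) (3,15) (2,13)]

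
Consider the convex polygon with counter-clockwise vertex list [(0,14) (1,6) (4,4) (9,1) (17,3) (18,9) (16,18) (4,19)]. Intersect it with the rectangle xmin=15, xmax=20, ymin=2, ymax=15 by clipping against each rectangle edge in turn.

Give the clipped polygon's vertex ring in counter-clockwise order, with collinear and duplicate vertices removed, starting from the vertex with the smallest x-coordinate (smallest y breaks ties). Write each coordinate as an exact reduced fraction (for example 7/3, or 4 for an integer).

Clipped polygon: [(15,5/2) (17,3) (18,9) (50/3,15) (15,15)]

1. After x ≥ 15: [(15,5/2) (17,3) (18,9) (16,18) (15,217/12)]
2. After x ≤ 20: [(15,5/2) (17,3) (18,9) (16,18) (15,217/12)]
3. After y ≥ 2: [(15,5/2) (17,3) (18,9) (16,18) (15,217/12)]
4. After y ≤ 15: [(15,15) (15,5/2) (17,3) (18,9) (50/3,15)]
5. Canonical ring: [(15,5/2) (17,3) (18,9) (50/3,15) (15,15)]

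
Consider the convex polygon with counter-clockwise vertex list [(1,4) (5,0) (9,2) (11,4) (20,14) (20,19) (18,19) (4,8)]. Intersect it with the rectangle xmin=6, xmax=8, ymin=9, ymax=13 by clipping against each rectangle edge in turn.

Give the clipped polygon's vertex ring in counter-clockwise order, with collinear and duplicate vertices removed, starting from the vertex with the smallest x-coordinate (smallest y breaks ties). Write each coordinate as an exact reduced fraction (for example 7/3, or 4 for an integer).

1. After x ≥ 6: [(6,1/2) (9,2) (11,4) (20,14) (20,19) (18,19) (6,67/7)]
2. After x ≤ 8: [(6,1/2) (8,3/2) (8,78/7) (6,67/7)]
3. After y ≥ 9: [(6,9) (8,9) (8,78/7) (6,67/7)]
4. After y ≤ 13: [(6,9) (8,9) (8,78/7) (6,67/7)]
5. Canonical ring: [(6,9) (8,9) (8,78/7) (6,67/7)]

Clipped polygon: [(6,9) (8,9) (8,78/7) (6,67/7)]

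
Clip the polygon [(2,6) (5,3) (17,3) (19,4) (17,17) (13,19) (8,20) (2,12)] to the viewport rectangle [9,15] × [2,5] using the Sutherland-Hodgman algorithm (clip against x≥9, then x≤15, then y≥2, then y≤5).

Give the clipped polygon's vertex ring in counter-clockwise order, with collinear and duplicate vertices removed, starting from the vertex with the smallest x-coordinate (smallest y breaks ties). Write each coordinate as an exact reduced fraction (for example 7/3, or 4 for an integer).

1. After x ≥ 9: [(9,3) (17,3) (19,4) (17,17) (13,19) (9,99/5)]
2. After x ≤ 15: [(9,3) (15,3) (15,18) (13,19) (9,99/5)]
3. After y ≥ 2: [(9,3) (15,3) (15,18) (13,19) (9,99/5)]
4. After y ≤ 5: [(9,5) (9,3) (15,3) (15,5)]
5. Canonical ring: [(9,3) (15,3) (15,5) (9,5)]

Clipped polygon: [(9,3) (15,3) (15,5) (9,5)]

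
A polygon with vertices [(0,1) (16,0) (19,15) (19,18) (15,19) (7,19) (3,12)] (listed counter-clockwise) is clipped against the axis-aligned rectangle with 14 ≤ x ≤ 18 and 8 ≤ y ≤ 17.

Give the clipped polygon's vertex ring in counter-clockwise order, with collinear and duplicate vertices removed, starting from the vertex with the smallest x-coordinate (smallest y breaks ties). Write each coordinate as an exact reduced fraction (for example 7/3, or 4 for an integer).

Clipped polygon: [(14,8) (88/5,8) (18,10) (18,17) (14,17)]

1. After x ≥ 14: [(14,1/8) (16,0) (19,15) (19,18) (15,19) (14,19)]
2. After x ≤ 18: [(14,1/8) (16,0) (18,10) (18,73/4) (15,19) (14,19)]
3. After y ≥ 8: [(14,8) (88/5,8) (18,10) (18,73/4) (15,19) (14,19)]
4. After y ≤ 17: [(14,17) (14,8) (88/5,8) (18,10) (18,17)]
5. Canonical ring: [(14,8) (88/5,8) (18,10) (18,17) (14,17)]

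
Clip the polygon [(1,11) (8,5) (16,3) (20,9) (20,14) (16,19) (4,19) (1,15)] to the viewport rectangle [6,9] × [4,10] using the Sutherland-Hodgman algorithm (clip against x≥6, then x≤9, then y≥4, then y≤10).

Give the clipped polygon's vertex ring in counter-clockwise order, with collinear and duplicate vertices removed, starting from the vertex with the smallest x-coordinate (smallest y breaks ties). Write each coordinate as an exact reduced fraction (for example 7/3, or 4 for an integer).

Clipped polygon: [(6,47/7) (8,5) (9,19/4) (9,10) (6,10)]

1. After x ≥ 6: [(6,47/7) (8,5) (16,3) (20,9) (20,14) (16,19) (6,19)]
2. After x ≤ 9: [(6,47/7) (8,5) (9,19/4) (9,19) (6,19)]
3. After y ≥ 4: [(6,47/7) (8,5) (9,19/4) (9,19) (6,19)]
4. After y ≤ 10: [(6,10) (6,47/7) (8,5) (9,19/4) (9,10)]
5. Canonical ring: [(6,47/7) (8,5) (9,19/4) (9,10) (6,10)]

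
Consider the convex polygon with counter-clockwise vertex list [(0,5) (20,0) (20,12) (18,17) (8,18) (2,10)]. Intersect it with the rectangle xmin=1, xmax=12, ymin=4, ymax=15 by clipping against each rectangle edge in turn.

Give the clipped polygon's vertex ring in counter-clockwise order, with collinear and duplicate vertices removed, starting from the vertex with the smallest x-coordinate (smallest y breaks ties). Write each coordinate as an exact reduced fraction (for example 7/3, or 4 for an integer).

1. After x ≥ 1: [(1,15/2) (1,19/4) (20,0) (20,12) (18,17) (8,18) (2,10)]
2. After x ≤ 12: [(1,15/2) (1,19/4) (12,2) (12,88/5) (8,18) (2,10)]
3. After y ≥ 4: [(1,15/2) (1,19/4) (4,4) (12,4) (12,88/5) (8,18) (2,10)]
4. After y ≤ 15: [(1,15/2) (1,19/4) (4,4) (12,4) (12,15) (23/4,15) (2,10)]
5. Canonical ring: [(1,19/4) (4,4) (12,4) (12,15) (23/4,15) (2,10) (1,15/2)]

Clipped polygon: [(1,19/4) (4,4) (12,4) (12,15) (23/4,15) (2,10) (1,15/2)]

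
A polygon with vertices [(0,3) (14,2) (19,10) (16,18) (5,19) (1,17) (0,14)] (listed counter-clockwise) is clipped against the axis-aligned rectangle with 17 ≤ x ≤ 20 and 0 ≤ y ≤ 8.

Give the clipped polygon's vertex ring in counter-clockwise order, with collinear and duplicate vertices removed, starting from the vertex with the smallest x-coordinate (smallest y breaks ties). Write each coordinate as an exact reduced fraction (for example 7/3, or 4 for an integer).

Clipped polygon: [(17,34/5) (71/4,8) (17,8)]

1. After x ≥ 17: [(17,34/5) (19,10) (17,46/3)]
2. After x ≤ 20: [(17,34/5) (19,10) (17,46/3)]
3. After y ≥ 0: [(17,34/5) (19,10) (17,46/3)]
4. After y ≤ 8: [(17,8) (17,34/5) (71/4,8)]
5. Canonical ring: [(17,34/5) (71/4,8) (17,8)]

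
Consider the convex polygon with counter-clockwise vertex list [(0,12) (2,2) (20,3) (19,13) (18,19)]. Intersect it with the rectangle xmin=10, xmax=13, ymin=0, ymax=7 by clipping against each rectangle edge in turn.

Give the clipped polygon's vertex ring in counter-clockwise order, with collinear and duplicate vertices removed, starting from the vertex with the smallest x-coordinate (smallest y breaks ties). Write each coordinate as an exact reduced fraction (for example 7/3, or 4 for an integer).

Clipped polygon: [(10,22/9) (13,47/18) (13,7) (10,7)]

1. After x ≥ 10: [(10,143/9) (10,22/9) (20,3) (19,13) (18,19)]
2. After x ≤ 13: [(13,307/18) (10,143/9) (10,22/9) (13,47/18)]
3. After y ≥ 0: [(13,307/18) (10,143/9) (10,22/9) (13,47/18)]
4. After y ≤ 7: [(13,7) (10,7) (10,22/9) (13,47/18)]
5. Canonical ring: [(10,22/9) (13,47/18) (13,7) (10,7)]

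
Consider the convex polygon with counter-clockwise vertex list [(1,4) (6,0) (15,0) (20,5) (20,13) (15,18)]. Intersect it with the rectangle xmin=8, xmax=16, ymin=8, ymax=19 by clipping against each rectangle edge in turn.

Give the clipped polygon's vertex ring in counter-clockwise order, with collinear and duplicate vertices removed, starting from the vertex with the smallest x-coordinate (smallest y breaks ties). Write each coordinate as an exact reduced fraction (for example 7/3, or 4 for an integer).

Clipped polygon: [(8,8) (16,8) (16,17) (15,18) (8,11)]

1. After x ≥ 8: [(8,11) (8,0) (15,0) (20,5) (20,13) (15,18)]
2. After x ≤ 16: [(8,11) (8,0) (15,0) (16,1) (16,17) (15,18)]
3. After y ≥ 8: [(8,11) (8,8) (16,8) (16,17) (15,18)]
4. After y ≤ 19: [(8,11) (8,8) (16,8) (16,17) (15,18)]
5. Canonical ring: [(8,8) (16,8) (16,17) (15,18) (8,11)]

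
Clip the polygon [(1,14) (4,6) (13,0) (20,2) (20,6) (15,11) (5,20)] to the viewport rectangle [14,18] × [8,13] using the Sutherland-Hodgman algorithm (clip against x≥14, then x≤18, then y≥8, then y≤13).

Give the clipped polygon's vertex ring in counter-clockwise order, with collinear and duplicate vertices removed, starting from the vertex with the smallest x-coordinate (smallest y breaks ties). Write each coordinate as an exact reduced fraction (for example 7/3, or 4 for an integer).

Clipped polygon: [(14,8) (18,8) (15,11) (14,119/10)]

1. After x ≥ 14: [(14,2/7) (20,2) (20,6) (15,11) (14,119/10)]
2. After x ≤ 18: [(14,2/7) (18,10/7) (18,8) (15,11) (14,119/10)]
3. After y ≥ 8: [(14,8) (18,8) (18,8) (15,11) (14,119/10)]
4. After y ≤ 13: [(14,8) (18,8) (18,8) (15,11) (14,119/10)]
5. Canonical ring: [(14,8) (18,8) (15,11) (14,119/10)]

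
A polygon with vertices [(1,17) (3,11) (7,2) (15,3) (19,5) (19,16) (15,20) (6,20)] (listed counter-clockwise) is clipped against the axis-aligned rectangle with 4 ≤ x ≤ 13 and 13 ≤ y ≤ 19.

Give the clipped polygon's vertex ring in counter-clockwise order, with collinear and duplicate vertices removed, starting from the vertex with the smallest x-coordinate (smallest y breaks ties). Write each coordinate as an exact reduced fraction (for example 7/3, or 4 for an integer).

Clipped polygon: [(4,13) (13,13) (13,19) (13/3,19) (4,94/5)]

1. After x ≥ 4: [(4,94/5) (4,35/4) (7,2) (15,3) (19,5) (19,16) (15,20) (6,20)]
2. After x ≤ 13: [(4,94/5) (4,35/4) (7,2) (13,11/4) (13,20) (6,20)]
3. After y ≥ 13: [(4,94/5) (4,13) (13,13) (13,20) (6,20)]
4. After y ≤ 19: [(13/3,19) (4,94/5) (4,13) (13,13) (13,19)]
5. Canonical ring: [(4,13) (13,13) (13,19) (13/3,19) (4,94/5)]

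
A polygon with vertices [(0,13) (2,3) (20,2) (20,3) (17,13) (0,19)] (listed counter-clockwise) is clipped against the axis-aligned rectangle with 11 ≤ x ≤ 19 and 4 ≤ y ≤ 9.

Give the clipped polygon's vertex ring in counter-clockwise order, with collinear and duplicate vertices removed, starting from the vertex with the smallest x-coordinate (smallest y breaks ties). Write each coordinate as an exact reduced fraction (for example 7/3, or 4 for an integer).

Clipped polygon: [(11,4) (19,4) (19,19/3) (91/5,9) (11,9)]

1. After x ≥ 11: [(11,5/2) (20,2) (20,3) (17,13) (11,257/17)]
2. After x ≤ 19: [(11,5/2) (19,37/18) (19,19/3) (17,13) (11,257/17)]
3. After y ≥ 4: [(11,4) (19,4) (19,19/3) (17,13) (11,257/17)]
4. After y ≤ 9: [(11,9) (11,4) (19,4) (19,19/3) (91/5,9)]
5. Canonical ring: [(11,4) (19,4) (19,19/3) (91/5,9) (11,9)]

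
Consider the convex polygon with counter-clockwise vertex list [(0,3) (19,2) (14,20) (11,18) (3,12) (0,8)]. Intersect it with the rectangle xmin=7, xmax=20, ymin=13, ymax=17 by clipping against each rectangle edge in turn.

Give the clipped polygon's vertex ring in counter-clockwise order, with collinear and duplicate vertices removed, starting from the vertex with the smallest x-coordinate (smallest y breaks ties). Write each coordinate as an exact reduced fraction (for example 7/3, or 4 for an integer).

Clipped polygon: [(7,13) (287/18,13) (89/6,17) (29/3,17) (7,15)]

1. After x ≥ 7: [(7,50/19) (19,2) (14,20) (11,18) (7,15)]
2. After x ≤ 20: [(7,50/19) (19,2) (14,20) (11,18) (7,15)]
3. After y ≥ 13: [(7,13) (287/18,13) (14,20) (11,18) (7,15)]
4. After y ≤ 17: [(7,13) (287/18,13) (89/6,17) (29/3,17) (7,15)]
5. Canonical ring: [(7,13) (287/18,13) (89/6,17) (29/3,17) (7,15)]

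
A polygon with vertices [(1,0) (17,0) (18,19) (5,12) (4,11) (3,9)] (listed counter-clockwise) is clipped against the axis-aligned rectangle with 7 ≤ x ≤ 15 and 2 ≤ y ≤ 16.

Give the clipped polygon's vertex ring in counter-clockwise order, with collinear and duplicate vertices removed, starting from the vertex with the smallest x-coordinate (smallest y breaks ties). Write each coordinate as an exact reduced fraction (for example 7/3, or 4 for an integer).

Clipped polygon: [(7,2) (15,2) (15,16) (87/7,16) (7,170/13)]

1. After x ≥ 7: [(7,0) (17,0) (18,19) (7,170/13)]
2. After x ≤ 15: [(7,0) (15,0) (15,226/13) (7,170/13)]
3. After y ≥ 2: [(7,2) (15,2) (15,226/13) (7,170/13)]
4. After y ≤ 16: [(7,2) (15,2) (15,16) (87/7,16) (7,170/13)]
5. Canonical ring: [(7,2) (15,2) (15,16) (87/7,16) (7,170/13)]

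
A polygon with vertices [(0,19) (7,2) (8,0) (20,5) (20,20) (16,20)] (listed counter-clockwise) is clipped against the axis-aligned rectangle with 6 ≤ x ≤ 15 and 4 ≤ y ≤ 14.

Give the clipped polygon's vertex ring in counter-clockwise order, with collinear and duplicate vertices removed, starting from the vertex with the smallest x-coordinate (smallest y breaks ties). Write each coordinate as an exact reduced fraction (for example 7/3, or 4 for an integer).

1. After x ≥ 6: [(6,155/8) (6,31/7) (7,2) (8,0) (20,5) (20,20) (16,20)]
2. After x ≤ 15: [(15,319/16) (6,155/8) (6,31/7) (7,2) (8,0) (15,35/12)]
3. After y ≥ 4: [(15,4) (15,319/16) (6,155/8) (6,31/7) (105/17,4)]
4. After y ≤ 14: [(15,4) (15,14) (6,14) (6,31/7) (105/17,4)]
5. Canonical ring: [(6,31/7) (105/17,4) (15,4) (15,14) (6,14)]

Clipped polygon: [(6,31/7) (105/17,4) (15,4) (15,14) (6,14)]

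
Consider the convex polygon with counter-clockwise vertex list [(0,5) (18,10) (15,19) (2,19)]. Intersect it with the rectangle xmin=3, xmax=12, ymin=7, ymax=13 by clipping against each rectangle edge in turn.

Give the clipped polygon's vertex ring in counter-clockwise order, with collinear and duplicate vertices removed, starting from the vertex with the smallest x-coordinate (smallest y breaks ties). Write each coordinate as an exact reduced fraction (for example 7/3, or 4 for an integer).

1. After x ≥ 3: [(3,35/6) (18,10) (15,19) (3,19)]
2. After x ≤ 12: [(3,35/6) (12,25/3) (12,19) (3,19)]
3. After y ≥ 7: [(3,7) (36/5,7) (12,25/3) (12,19) (3,19)]
4. After y ≤ 13: [(3,13) (3,7) (36/5,7) (12,25/3) (12,13)]
5. Canonical ring: [(3,7) (36/5,7) (12,25/3) (12,13) (3,13)]

Clipped polygon: [(3,7) (36/5,7) (12,25/3) (12,13) (3,13)]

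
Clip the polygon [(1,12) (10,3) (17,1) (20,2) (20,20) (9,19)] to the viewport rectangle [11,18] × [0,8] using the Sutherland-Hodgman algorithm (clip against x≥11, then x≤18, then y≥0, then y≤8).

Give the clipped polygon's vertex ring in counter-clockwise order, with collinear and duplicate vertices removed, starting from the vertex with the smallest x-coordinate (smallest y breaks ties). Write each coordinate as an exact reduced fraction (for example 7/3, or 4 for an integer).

1. After x ≥ 11: [(11,19/7) (17,1) (20,2) (20,20) (11,211/11)]
2. After x ≤ 18: [(11,19/7) (17,1) (18,4/3) (18,218/11) (11,211/11)]
3. After y ≥ 0: [(11,19/7) (17,1) (18,4/3) (18,218/11) (11,211/11)]
4. After y ≤ 8: [(11,8) (11,19/7) (17,1) (18,4/3) (18,8)]
5. Canonical ring: [(11,19/7) (17,1) (18,4/3) (18,8) (11,8)]

Clipped polygon: [(11,19/7) (17,1) (18,4/3) (18,8) (11,8)]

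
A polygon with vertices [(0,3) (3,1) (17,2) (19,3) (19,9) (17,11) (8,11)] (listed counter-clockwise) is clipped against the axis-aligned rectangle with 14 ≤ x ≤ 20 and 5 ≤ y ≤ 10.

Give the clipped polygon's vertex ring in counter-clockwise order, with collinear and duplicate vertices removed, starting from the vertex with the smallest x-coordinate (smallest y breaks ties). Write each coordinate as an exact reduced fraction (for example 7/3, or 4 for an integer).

Clipped polygon: [(14,5) (19,5) (19,9) (18,10) (14,10)]

1. After x ≥ 14: [(14,25/14) (17,2) (19,3) (19,9) (17,11) (14,11)]
2. After x ≤ 20: [(14,25/14) (17,2) (19,3) (19,9) (17,11) (14,11)]
3. After y ≥ 5: [(14,5) (19,5) (19,9) (17,11) (14,11)]
4. After y ≤ 10: [(14,10) (14,5) (19,5) (19,9) (18,10)]
5. Canonical ring: [(14,5) (19,5) (19,9) (18,10) (14,10)]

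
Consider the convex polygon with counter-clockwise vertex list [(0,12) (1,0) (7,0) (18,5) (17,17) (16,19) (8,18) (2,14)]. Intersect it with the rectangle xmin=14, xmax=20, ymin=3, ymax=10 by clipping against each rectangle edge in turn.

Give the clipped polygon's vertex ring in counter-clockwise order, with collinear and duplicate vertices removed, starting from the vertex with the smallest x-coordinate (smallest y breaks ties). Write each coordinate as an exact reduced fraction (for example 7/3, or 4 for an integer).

Clipped polygon: [(14,35/11) (18,5) (211/12,10) (14,10)]

1. After x ≥ 14: [(14,35/11) (18,5) (17,17) (16,19) (14,75/4)]
2. After x ≤ 20: [(14,35/11) (18,5) (17,17) (16,19) (14,75/4)]
3. After y ≥ 3: [(14,35/11) (18,5) (17,17) (16,19) (14,75/4)]
4. After y ≤ 10: [(14,10) (14,35/11) (18,5) (211/12,10)]
5. Canonical ring: [(14,35/11) (18,5) (211/12,10) (14,10)]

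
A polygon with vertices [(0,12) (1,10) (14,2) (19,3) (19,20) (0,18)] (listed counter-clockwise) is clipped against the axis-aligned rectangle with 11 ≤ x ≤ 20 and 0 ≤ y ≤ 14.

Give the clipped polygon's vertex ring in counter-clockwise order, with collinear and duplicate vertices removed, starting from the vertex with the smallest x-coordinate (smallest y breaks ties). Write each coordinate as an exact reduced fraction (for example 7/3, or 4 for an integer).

Clipped polygon: [(11,50/13) (14,2) (19,3) (19,14) (11,14)]

1. After x ≥ 11: [(11,50/13) (14,2) (19,3) (19,20) (11,364/19)]
2. After x ≤ 20: [(11,50/13) (14,2) (19,3) (19,20) (11,364/19)]
3. After y ≥ 0: [(11,50/13) (14,2) (19,3) (19,20) (11,364/19)]
4. After y ≤ 14: [(11,14) (11,50/13) (14,2) (19,3) (19,14)]
5. Canonical ring: [(11,50/13) (14,2) (19,3) (19,14) (11,14)]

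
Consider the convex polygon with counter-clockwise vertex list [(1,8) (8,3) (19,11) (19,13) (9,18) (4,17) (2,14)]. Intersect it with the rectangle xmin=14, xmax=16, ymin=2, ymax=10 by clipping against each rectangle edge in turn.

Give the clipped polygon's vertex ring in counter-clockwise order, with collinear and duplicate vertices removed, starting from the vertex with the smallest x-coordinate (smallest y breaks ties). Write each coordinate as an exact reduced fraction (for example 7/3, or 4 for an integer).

Clipped polygon: [(14,81/11) (16,97/11) (16,10) (14,10)]

1. After x ≥ 14: [(14,81/11) (19,11) (19,13) (14,31/2)]
2. After x ≤ 16: [(14,81/11) (16,97/11) (16,29/2) (14,31/2)]
3. After y ≥ 2: [(14,81/11) (16,97/11) (16,29/2) (14,31/2)]
4. After y ≤ 10: [(14,10) (14,81/11) (16,97/11) (16,10)]
5. Canonical ring: [(14,81/11) (16,97/11) (16,10) (14,10)]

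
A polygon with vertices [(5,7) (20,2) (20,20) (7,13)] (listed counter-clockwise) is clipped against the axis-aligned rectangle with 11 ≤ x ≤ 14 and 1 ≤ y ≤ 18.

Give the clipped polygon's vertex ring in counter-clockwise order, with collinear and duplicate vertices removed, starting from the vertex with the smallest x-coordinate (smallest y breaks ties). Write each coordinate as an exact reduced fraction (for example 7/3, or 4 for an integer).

Clipped polygon: [(11,5) (14,4) (14,218/13) (11,197/13)]

1. After x ≥ 11: [(11,5) (20,2) (20,20) (11,197/13)]
2. After x ≤ 14: [(11,5) (14,4) (14,218/13) (11,197/13)]
3. After y ≥ 1: [(11,5) (14,4) (14,218/13) (11,197/13)]
4. After y ≤ 18: [(11,5) (14,4) (14,218/13) (11,197/13)]
5. Canonical ring: [(11,5) (14,4) (14,218/13) (11,197/13)]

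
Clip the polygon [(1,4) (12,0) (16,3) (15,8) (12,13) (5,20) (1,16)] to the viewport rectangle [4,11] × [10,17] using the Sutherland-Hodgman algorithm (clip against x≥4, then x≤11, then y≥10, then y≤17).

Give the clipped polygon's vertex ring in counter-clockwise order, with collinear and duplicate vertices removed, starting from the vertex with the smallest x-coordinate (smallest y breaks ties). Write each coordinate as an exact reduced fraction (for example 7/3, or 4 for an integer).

1. After x ≥ 4: [(4,32/11) (12,0) (16,3) (15,8) (12,13) (5,20) (4,19)]
2. After x ≤ 11: [(4,32/11) (11,4/11) (11,14) (5,20) (4,19)]
3. After y ≥ 10: [(4,10) (11,10) (11,14) (5,20) (4,19)]
4. After y ≤ 17: [(4,17) (4,10) (11,10) (11,14) (8,17)]
5. Canonical ring: [(4,10) (11,10) (11,14) (8,17) (4,17)]

Clipped polygon: [(4,10) (11,10) (11,14) (8,17) (4,17)]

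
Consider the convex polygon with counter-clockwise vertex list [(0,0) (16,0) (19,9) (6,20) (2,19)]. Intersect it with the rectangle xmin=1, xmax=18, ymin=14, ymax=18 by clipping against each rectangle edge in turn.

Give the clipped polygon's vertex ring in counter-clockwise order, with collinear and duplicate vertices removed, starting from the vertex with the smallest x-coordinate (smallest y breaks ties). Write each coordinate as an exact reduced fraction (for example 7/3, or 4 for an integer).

1. After x ≥ 1: [(1,19/2) (1,0) (16,0) (19,9) (6,20) (2,19)]
2. After x ≤ 18: [(1,19/2) (1,0) (16,0) (18,6) (18,128/13) (6,20) (2,19)]
3. After y ≥ 14: [(28/19,14) (144/11,14) (6,20) (2,19)]
4. After y ≤ 18: [(36/19,18) (28/19,14) (144/11,14) (92/11,18)]
5. Canonical ring: [(28/19,14) (144/11,14) (92/11,18) (36/19,18)]

Clipped polygon: [(28/19,14) (144/11,14) (92/11,18) (36/19,18)]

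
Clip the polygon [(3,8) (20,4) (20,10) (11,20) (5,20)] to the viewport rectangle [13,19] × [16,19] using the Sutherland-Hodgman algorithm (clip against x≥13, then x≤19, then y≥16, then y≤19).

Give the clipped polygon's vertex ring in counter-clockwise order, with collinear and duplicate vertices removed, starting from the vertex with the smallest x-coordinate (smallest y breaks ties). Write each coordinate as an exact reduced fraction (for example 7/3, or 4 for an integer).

1. After x ≥ 13: [(13,96/17) (20,4) (20,10) (13,160/9)]
2. After x ≤ 19: [(13,96/17) (19,72/17) (19,100/9) (13,160/9)]
3. After y ≥ 16: [(13,16) (73/5,16) (13,160/9)]
4. After y ≤ 19: [(13,16) (73/5,16) (13,160/9)]
5. Canonical ring: [(13,16) (73/5,16) (13,160/9)]

Clipped polygon: [(13,16) (73/5,16) (13,160/9)]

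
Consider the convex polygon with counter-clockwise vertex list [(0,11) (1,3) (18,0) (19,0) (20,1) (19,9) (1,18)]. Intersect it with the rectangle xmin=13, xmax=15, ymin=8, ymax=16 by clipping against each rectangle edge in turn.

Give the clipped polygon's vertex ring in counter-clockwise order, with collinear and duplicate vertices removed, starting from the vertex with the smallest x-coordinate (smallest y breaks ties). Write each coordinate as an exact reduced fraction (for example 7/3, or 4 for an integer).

1. After x ≥ 13: [(13,15/17) (18,0) (19,0) (20,1) (19,9) (13,12)]
2. After x ≤ 15: [(13,15/17) (15,9/17) (15,11) (13,12)]
3. After y ≥ 8: [(13,8) (15,8) (15,11) (13,12)]
4. After y ≤ 16: [(13,8) (15,8) (15,11) (13,12)]
5. Canonical ring: [(13,8) (15,8) (15,11) (13,12)]

Clipped polygon: [(13,8) (15,8) (15,11) (13,12)]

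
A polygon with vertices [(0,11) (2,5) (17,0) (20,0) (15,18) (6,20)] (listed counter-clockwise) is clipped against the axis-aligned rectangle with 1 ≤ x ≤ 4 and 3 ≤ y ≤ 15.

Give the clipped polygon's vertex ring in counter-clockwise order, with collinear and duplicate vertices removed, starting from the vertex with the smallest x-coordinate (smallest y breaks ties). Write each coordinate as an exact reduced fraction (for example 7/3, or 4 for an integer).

1. After x ≥ 1: [(1,25/2) (1,8) (2,5) (17,0) (20,0) (15,18) (6,20)]
2. After x ≤ 4: [(4,17) (1,25/2) (1,8) (2,5) (4,13/3)]
3. After y ≥ 3: [(4,17) (1,25/2) (1,8) (2,5) (4,13/3)]
4. After y ≤ 15: [(4,15) (8/3,15) (1,25/2) (1,8) (2,5) (4,13/3)]
5. Canonical ring: [(1,8) (2,5) (4,13/3) (4,15) (8/3,15) (1,25/2)]

Clipped polygon: [(1,8) (2,5) (4,13/3) (4,15) (8/3,15) (1,25/2)]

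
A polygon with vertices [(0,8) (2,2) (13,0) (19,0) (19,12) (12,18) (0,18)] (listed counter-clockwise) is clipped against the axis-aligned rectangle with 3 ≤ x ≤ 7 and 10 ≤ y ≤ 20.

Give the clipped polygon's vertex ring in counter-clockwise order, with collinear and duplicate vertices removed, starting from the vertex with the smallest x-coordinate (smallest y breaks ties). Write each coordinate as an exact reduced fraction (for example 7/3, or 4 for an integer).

1. After x ≥ 3: [(3,20/11) (13,0) (19,0) (19,12) (12,18) (3,18)]
2. After x ≤ 7: [(3,20/11) (7,12/11) (7,18) (3,18)]
3. After y ≥ 10: [(3,10) (7,10) (7,18) (3,18)]
4. After y ≤ 20: [(3,10) (7,10) (7,18) (3,18)]
5. Canonical ring: [(3,10) (7,10) (7,18) (3,18)]

Clipped polygon: [(3,10) (7,10) (7,18) (3,18)]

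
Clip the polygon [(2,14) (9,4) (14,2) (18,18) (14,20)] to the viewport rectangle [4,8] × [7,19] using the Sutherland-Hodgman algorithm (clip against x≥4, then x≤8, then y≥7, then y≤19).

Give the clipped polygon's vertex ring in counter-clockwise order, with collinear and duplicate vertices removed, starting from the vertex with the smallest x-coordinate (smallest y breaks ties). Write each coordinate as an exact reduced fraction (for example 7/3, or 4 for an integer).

Clipped polygon: [(4,78/7) (69/10,7) (8,7) (8,17) (4,15)]

1. After x ≥ 4: [(4,15) (4,78/7) (9,4) (14,2) (18,18) (14,20)]
2. After x ≤ 8: [(8,17) (4,15) (4,78/7) (8,38/7)]
3. After y ≥ 7: [(8,7) (8,17) (4,15) (4,78/7) (69/10,7)]
4. After y ≤ 19: [(8,7) (8,17) (4,15) (4,78/7) (69/10,7)]
5. Canonical ring: [(4,78/7) (69/10,7) (8,7) (8,17) (4,15)]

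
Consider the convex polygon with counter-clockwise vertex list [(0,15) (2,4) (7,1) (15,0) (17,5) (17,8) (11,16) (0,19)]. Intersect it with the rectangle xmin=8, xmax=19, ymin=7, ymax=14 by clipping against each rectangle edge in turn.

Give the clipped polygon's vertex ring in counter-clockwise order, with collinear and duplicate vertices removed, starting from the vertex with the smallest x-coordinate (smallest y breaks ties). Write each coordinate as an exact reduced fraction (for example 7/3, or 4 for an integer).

1. After x ≥ 8: [(8,7/8) (15,0) (17,5) (17,8) (11,16) (8,185/11)]
2. After x ≤ 19: [(8,7/8) (15,0) (17,5) (17,8) (11,16) (8,185/11)]
3. After y ≥ 7: [(8,7) (17,7) (17,8) (11,16) (8,185/11)]
4. After y ≤ 14: [(8,14) (8,7) (17,7) (17,8) (25/2,14)]
5. Canonical ring: [(8,7) (17,7) (17,8) (25/2,14) (8,14)]

Clipped polygon: [(8,7) (17,7) (17,8) (25/2,14) (8,14)]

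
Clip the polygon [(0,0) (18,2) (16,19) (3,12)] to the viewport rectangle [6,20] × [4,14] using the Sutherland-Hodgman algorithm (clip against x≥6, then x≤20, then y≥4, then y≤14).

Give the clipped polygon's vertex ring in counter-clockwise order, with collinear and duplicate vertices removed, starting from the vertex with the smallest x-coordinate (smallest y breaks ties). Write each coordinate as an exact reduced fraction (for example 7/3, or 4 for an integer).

1. After x ≥ 6: [(6,2/3) (18,2) (16,19) (6,177/13)]
2. After x ≤ 20: [(6,2/3) (18,2) (16,19) (6,177/13)]
3. After y ≥ 4: [(6,4) (302/17,4) (16,19) (6,177/13)]
4. After y ≤ 14: [(6,4) (302/17,4) (282/17,14) (47/7,14) (6,177/13)]
5. Canonical ring: [(6,4) (302/17,4) (282/17,14) (47/7,14) (6,177/13)]

Clipped polygon: [(6,4) (302/17,4) (282/17,14) (47/7,14) (6,177/13)]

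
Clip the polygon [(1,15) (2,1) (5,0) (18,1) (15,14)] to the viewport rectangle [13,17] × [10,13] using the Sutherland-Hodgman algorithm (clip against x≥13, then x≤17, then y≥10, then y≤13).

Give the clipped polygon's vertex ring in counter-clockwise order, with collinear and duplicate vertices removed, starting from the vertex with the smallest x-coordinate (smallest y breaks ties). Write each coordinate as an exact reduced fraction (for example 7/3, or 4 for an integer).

Clipped polygon: [(13,10) (207/13,10) (198/13,13) (13,13)]

1. After x ≥ 13: [(13,99/7) (13,8/13) (18,1) (15,14)]
2. After x ≤ 17: [(13,99/7) (13,8/13) (17,12/13) (17,16/3) (15,14)]
3. After y ≥ 10: [(13,99/7) (13,10) (207/13,10) (15,14)]
4. After y ≤ 13: [(13,13) (13,10) (207/13,10) (198/13,13)]
5. Canonical ring: [(13,10) (207/13,10) (198/13,13) (13,13)]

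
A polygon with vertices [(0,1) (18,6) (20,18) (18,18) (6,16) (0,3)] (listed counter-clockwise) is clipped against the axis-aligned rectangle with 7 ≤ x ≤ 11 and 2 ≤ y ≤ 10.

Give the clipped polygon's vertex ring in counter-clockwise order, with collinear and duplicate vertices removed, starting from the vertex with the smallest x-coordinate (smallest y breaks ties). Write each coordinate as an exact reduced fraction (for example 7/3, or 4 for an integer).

Clipped polygon: [(7,53/18) (11,73/18) (11,10) (7,10)]

1. After x ≥ 7: [(7,53/18) (18,6) (20,18) (18,18) (7,97/6)]
2. After x ≤ 11: [(7,53/18) (11,73/18) (11,101/6) (7,97/6)]
3. After y ≥ 2: [(7,53/18) (11,73/18) (11,101/6) (7,97/6)]
4. After y ≤ 10: [(7,10) (7,53/18) (11,73/18) (11,10)]
5. Canonical ring: [(7,53/18) (11,73/18) (11,10) (7,10)]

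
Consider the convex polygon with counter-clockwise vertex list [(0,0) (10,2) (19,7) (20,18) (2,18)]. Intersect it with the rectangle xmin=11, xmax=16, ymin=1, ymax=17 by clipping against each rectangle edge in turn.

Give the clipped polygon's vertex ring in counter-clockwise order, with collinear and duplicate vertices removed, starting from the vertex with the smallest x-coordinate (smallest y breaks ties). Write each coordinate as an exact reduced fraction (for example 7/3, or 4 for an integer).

Clipped polygon: [(11,23/9) (16,16/3) (16,17) (11,17)]

1. After x ≥ 11: [(11,23/9) (19,7) (20,18) (11,18)]
2. After x ≤ 16: [(11,23/9) (16,16/3) (16,18) (11,18)]
3. After y ≥ 1: [(11,23/9) (16,16/3) (16,18) (11,18)]
4. After y ≤ 17: [(11,17) (11,23/9) (16,16/3) (16,17)]
5. Canonical ring: [(11,23/9) (16,16/3) (16,17) (11,17)]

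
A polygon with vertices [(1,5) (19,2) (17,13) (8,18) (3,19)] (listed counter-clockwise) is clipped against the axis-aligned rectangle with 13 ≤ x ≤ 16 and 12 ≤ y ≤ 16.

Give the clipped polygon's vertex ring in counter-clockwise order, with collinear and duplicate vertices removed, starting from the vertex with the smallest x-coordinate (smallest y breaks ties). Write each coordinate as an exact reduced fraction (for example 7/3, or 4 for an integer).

Clipped polygon: [(13,12) (16,12) (16,122/9) (13,137/9)]

1. After x ≥ 13: [(13,3) (19,2) (17,13) (13,137/9)]
2. After x ≤ 16: [(13,3) (16,5/2) (16,122/9) (13,137/9)]
3. After y ≥ 12: [(13,12) (16,12) (16,122/9) (13,137/9)]
4. After y ≤ 16: [(13,12) (16,12) (16,122/9) (13,137/9)]
5. Canonical ring: [(13,12) (16,12) (16,122/9) (13,137/9)]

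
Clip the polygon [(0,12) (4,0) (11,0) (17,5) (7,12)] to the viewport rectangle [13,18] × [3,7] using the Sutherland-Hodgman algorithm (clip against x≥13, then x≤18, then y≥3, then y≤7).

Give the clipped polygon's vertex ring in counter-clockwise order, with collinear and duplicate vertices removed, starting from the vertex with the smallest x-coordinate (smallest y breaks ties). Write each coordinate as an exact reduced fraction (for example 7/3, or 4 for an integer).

1. After x ≥ 13: [(13,5/3) (17,5) (13,39/5)]
2. After x ≤ 18: [(13,5/3) (17,5) (13,39/5)]
3. After y ≥ 3: [(13,3) (73/5,3) (17,5) (13,39/5)]
4. After y ≤ 7: [(13,7) (13,3) (73/5,3) (17,5) (99/7,7)]
5. Canonical ring: [(13,3) (73/5,3) (17,5) (99/7,7) (13,7)]

Clipped polygon: [(13,3) (73/5,3) (17,5) (99/7,7) (13,7)]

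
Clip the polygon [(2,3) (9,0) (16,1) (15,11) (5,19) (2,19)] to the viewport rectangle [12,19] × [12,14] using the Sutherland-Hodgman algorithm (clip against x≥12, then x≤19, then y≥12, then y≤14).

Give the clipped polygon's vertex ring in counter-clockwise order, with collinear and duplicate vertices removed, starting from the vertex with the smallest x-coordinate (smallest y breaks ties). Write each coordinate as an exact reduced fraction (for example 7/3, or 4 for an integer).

1. After x ≥ 12: [(12,3/7) (16,1) (15,11) (12,67/5)]
2. After x ≤ 19: [(12,3/7) (16,1) (15,11) (12,67/5)]
3. After y ≥ 12: [(12,12) (55/4,12) (12,67/5)]
4. After y ≤ 14: [(12,12) (55/4,12) (12,67/5)]
5. Canonical ring: [(12,12) (55/4,12) (12,67/5)]

Clipped polygon: [(12,12) (55/4,12) (12,67/5)]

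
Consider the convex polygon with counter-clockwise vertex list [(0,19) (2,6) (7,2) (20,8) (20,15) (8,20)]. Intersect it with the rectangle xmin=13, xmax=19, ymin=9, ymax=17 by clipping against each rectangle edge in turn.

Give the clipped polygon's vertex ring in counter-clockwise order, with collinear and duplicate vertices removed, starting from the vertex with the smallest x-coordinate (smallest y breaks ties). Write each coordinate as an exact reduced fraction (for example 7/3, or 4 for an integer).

1. After x ≥ 13: [(13,62/13) (20,8) (20,15) (13,215/12)]
2. After x ≤ 19: [(13,62/13) (19,98/13) (19,185/12) (13,215/12)]
3. After y ≥ 9: [(13,9) (19,9) (19,185/12) (13,215/12)]
4. After y ≤ 17: [(13,17) (13,9) (19,9) (19,185/12) (76/5,17)]
5. Canonical ring: [(13,9) (19,9) (19,185/12) (76/5,17) (13,17)]

Clipped polygon: [(13,9) (19,9) (19,185/12) (76/5,17) (13,17)]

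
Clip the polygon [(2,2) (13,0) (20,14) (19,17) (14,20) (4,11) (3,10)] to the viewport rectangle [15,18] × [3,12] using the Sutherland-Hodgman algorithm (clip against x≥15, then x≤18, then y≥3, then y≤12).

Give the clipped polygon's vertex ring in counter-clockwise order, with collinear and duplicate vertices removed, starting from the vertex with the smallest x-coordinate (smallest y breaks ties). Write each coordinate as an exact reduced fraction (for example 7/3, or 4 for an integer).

1. After x ≥ 15: [(15,4) (20,14) (19,17) (15,97/5)]
2. After x ≤ 18: [(15,4) (18,10) (18,88/5) (15,97/5)]
3. After y ≥ 3: [(15,4) (18,10) (18,88/5) (15,97/5)]
4. After y ≤ 12: [(15,12) (15,4) (18,10) (18,12)]
5. Canonical ring: [(15,4) (18,10) (18,12) (15,12)]

Clipped polygon: [(15,4) (18,10) (18,12) (15,12)]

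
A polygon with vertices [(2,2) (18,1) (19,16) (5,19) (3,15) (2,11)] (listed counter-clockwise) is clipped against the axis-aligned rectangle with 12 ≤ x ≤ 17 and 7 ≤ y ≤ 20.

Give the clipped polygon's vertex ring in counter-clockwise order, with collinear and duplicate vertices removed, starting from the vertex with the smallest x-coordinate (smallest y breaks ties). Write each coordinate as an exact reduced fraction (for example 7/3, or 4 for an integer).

1. After x ≥ 12: [(12,11/8) (18,1) (19,16) (12,35/2)]
2. After x ≤ 17: [(12,11/8) (17,17/16) (17,115/7) (12,35/2)]
3. After y ≥ 7: [(12,7) (17,7) (17,115/7) (12,35/2)]
4. After y ≤ 20: [(12,7) (17,7) (17,115/7) (12,35/2)]
5. Canonical ring: [(12,7) (17,7) (17,115/7) (12,35/2)]

Clipped polygon: [(12,7) (17,7) (17,115/7) (12,35/2)]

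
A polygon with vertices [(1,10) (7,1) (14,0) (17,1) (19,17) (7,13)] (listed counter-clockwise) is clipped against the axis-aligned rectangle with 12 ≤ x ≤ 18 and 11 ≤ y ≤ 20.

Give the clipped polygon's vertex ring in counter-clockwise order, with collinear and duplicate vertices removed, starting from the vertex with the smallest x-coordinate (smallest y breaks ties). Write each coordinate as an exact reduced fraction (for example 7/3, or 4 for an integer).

1. After x ≥ 12: [(12,2/7) (14,0) (17,1) (19,17) (12,44/3)]
2. After x ≤ 18: [(12,2/7) (14,0) (17,1) (18,9) (18,50/3) (12,44/3)]
3. After y ≥ 11: [(12,11) (18,11) (18,50/3) (12,44/3)]
4. After y ≤ 20: [(12,11) (18,11) (18,50/3) (12,44/3)]
5. Canonical ring: [(12,11) (18,11) (18,50/3) (12,44/3)]

Clipped polygon: [(12,11) (18,11) (18,50/3) (12,44/3)]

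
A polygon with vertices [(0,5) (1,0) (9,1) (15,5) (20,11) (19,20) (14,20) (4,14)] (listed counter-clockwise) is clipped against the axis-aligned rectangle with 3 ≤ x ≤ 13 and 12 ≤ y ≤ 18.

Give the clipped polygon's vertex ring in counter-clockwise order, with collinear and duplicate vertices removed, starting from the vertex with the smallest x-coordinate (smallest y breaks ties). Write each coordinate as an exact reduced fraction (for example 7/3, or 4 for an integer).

Clipped polygon: [(28/9,12) (13,12) (13,18) (32/3,18) (4,14)]

1. After x ≥ 3: [(3,47/4) (3,1/4) (9,1) (15,5) (20,11) (19,20) (14,20) (4,14)]
2. After x ≤ 13: [(3,47/4) (3,1/4) (9,1) (13,11/3) (13,97/5) (4,14)]
3. After y ≥ 12: [(28/9,12) (13,12) (13,97/5) (4,14)]
4. After y ≤ 18: [(28/9,12) (13,12) (13,18) (32/3,18) (4,14)]
5. Canonical ring: [(28/9,12) (13,12) (13,18) (32/3,18) (4,14)]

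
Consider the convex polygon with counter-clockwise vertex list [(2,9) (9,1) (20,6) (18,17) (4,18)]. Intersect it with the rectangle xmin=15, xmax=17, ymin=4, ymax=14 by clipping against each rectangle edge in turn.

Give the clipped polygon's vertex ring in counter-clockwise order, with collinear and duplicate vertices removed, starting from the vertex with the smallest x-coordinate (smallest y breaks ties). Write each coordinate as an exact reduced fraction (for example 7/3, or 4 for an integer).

1. After x ≥ 15: [(15,41/11) (20,6) (18,17) (15,241/14)]
2. After x ≤ 17: [(15,41/11) (17,51/11) (17,239/14) (15,241/14)]
3. After y ≥ 4: [(15,4) (78/5,4) (17,51/11) (17,239/14) (15,241/14)]
4. After y ≤ 14: [(15,14) (15,4) (78/5,4) (17,51/11) (17,14)]
5. Canonical ring: [(15,4) (78/5,4) (17,51/11) (17,14) (15,14)]

Clipped polygon: [(15,4) (78/5,4) (17,51/11) (17,14) (15,14)]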